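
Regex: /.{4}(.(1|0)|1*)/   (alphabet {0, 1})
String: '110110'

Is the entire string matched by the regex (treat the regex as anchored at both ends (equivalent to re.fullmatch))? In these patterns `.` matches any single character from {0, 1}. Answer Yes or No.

Yes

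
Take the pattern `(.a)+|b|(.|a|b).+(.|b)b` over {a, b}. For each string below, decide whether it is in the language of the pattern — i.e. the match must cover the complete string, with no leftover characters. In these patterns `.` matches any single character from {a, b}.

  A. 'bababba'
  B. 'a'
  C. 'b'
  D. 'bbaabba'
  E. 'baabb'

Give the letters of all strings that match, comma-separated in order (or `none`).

C, E

A → no match
B → no match
C → match
D → no match
E → match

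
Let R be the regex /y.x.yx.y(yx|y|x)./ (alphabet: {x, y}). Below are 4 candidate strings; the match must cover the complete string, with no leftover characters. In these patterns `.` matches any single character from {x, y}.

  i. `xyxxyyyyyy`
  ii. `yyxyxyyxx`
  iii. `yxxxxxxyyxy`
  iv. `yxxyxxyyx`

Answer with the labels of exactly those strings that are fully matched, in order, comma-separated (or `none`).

i → no match — must start with `y`
ii → no match
iii → no match
iv → no match

none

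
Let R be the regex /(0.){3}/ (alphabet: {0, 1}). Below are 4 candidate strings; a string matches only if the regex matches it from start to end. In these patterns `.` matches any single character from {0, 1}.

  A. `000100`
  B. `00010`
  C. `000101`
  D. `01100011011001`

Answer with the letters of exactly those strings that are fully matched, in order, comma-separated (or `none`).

A. `000100` → match
B. `00010` → no match
C. `000101` → match
D → no match

A, C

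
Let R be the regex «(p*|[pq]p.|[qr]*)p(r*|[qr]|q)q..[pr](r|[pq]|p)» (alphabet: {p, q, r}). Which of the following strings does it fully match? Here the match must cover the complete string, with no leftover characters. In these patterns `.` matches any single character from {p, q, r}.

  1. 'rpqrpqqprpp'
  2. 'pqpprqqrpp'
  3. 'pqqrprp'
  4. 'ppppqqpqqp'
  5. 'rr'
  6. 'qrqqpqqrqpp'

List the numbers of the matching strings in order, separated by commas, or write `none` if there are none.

1. 'rpqrpqqprpp' → no match
2. 'pqpprqqrpp' → no match
3. 'pqqrprp' → match
4. 'ppppqqpqqp' → no match
5. 'rr' → no match
6. 'qrqqpqqrqpp' → match

3, 6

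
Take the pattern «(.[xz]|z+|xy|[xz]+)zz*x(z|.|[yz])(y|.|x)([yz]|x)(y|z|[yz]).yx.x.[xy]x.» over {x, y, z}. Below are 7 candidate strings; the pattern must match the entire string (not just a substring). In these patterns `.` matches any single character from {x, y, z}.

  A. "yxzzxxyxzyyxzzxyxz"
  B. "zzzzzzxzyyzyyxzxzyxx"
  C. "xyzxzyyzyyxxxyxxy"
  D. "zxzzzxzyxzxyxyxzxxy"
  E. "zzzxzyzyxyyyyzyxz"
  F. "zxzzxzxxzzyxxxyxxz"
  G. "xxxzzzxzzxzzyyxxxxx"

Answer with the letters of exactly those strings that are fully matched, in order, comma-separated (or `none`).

B, C, D, F

A → no match
B → match
C → match
D → match
E → no match
F → match
G → no match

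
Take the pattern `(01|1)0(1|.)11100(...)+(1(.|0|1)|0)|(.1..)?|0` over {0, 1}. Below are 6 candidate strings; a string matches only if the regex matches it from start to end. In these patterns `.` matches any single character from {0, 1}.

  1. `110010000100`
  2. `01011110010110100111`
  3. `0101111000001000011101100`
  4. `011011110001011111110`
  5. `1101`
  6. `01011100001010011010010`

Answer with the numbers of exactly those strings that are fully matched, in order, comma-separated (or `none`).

2, 3, 5

1 → no match
2 → match
3 → match
4 → no match
5 → match
6 → no match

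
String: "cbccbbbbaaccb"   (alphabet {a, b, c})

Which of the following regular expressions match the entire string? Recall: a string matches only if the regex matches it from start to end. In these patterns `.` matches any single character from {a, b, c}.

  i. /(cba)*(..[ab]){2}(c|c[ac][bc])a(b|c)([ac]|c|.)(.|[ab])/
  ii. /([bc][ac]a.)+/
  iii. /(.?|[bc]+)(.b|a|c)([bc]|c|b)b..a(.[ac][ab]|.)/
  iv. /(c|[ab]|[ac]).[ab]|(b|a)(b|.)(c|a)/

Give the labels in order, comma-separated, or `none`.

iii

i → no match
ii → no match
iii → match
iv → no match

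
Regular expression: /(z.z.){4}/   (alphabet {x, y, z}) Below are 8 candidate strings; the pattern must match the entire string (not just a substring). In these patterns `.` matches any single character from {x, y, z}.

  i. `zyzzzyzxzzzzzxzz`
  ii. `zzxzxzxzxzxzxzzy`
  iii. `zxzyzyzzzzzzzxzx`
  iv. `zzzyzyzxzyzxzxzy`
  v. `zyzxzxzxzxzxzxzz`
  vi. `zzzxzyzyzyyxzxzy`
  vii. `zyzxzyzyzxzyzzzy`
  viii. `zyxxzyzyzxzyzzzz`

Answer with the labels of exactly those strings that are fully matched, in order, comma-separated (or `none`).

i → match
ii → no match
iii → match
iv → match
v → match
vi → no match
vii → match
viii → no match

i, iii, iv, v, vii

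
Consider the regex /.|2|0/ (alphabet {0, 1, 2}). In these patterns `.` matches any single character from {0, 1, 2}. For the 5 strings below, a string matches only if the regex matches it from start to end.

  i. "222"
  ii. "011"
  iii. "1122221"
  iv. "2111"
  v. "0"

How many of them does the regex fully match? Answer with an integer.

i → no match
ii → no match
iii → no match
iv → no match
v → match
Total matched: 1

1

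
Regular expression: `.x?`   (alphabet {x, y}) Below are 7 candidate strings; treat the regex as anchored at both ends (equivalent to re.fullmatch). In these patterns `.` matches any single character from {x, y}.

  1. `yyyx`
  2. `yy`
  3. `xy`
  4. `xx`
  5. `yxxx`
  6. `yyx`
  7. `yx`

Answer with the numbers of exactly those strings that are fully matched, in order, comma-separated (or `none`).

1. `yyyx` → no match
2. `yy` → no match
3. `xy` → no match
4. `xx` → match
5. `yxxx` → no match
6. `yyx` → no match
7. `yx` → match

4, 7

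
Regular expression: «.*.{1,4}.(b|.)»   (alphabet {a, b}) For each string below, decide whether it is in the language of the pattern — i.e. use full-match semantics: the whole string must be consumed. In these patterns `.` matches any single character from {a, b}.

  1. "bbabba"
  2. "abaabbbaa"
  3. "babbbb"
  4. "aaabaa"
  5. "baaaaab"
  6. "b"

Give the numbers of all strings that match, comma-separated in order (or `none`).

1, 2, 3, 4, 5

1 → match
2 → match
3 → match
4 → match
5 → match
6 → no match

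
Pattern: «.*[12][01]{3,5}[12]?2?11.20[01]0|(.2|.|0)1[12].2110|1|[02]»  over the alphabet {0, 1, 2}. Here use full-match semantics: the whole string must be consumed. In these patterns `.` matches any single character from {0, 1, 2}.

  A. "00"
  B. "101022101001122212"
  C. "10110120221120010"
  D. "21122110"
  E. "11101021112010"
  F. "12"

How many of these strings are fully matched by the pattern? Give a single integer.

A → no match
B → no match
C → no match
D → match
E → match
F → no match
Total matched: 2

2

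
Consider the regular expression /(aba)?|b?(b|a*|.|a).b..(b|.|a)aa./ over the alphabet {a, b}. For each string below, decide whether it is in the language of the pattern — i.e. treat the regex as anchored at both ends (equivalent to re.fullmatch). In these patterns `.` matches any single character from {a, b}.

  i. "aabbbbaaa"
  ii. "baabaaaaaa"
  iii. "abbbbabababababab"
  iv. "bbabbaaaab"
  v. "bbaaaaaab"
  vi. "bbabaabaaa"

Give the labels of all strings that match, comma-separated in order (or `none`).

i, ii, iv, vi

i. "aabbbbaaa" → match
ii. "baabaaaaaa" → match
iii → no match
iv. "bbabbaaaab" → match
v. "bbaaaaaab" → no match
vi. "bbabaabaaa" → match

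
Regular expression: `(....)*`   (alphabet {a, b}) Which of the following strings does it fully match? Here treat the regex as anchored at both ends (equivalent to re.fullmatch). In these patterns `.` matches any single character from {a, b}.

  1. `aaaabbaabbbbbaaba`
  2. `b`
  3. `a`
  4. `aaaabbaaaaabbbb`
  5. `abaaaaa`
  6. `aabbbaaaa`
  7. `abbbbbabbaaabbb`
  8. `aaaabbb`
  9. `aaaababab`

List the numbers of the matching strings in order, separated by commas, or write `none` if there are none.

none

1 → no match
2 → no match
3 → no match
4 → no match
5 → no match
6 → no match
7 → no match
8 → no match
9 → no match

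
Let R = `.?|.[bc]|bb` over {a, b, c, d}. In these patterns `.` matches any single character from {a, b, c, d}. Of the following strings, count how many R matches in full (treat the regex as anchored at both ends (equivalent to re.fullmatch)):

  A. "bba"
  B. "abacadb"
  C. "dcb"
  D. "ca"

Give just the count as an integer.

A → no match
B → no match
C → no match
D → no match
Total matched: 0

0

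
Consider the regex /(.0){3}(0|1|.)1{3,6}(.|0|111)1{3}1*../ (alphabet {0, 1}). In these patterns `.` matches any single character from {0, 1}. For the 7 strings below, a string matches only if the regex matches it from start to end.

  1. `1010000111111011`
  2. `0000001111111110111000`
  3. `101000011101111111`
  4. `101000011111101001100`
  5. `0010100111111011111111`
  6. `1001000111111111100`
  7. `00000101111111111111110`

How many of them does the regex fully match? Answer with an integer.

2

1 → no match
2 → no match
3 → match
4 → no match
5 → match
6 → no match
7 → no match
Total matched: 2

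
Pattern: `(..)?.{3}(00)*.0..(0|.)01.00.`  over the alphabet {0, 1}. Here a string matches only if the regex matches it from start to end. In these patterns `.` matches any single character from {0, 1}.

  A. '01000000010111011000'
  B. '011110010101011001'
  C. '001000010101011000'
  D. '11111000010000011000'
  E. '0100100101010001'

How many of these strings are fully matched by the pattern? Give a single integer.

A → match
B → match
C → match
D → match
E → match
Total matched: 5

5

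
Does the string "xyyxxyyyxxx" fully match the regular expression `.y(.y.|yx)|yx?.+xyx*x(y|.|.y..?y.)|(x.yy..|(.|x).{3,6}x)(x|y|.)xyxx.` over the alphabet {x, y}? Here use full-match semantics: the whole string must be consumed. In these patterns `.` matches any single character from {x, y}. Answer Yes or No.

No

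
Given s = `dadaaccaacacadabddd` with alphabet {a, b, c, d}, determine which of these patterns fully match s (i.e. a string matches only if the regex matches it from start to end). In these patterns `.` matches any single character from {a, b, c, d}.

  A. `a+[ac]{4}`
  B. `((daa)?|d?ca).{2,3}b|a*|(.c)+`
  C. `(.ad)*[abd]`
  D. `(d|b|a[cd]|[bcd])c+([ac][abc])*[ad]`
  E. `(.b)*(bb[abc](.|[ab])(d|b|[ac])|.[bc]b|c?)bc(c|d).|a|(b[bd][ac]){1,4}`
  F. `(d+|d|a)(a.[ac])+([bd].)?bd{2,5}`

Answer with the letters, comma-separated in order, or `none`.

A → no match — must start with `a`
B → no match
C → no match
D → no match
E → no match
F → match

F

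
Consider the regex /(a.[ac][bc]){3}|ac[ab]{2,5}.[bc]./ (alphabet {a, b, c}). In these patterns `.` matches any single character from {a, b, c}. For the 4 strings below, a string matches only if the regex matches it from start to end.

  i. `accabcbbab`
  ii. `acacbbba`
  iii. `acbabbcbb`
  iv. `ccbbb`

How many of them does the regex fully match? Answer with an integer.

i → no match
ii → no match
iii → match
iv → no match
Total matched: 1

1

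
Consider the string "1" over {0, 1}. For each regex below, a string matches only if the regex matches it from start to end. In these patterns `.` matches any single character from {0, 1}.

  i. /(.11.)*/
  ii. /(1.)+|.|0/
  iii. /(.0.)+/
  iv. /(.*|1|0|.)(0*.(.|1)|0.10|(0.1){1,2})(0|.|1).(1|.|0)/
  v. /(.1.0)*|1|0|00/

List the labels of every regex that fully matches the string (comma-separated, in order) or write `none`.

i → no match
ii → match
iii → no match
iv → no match
v → match

ii, v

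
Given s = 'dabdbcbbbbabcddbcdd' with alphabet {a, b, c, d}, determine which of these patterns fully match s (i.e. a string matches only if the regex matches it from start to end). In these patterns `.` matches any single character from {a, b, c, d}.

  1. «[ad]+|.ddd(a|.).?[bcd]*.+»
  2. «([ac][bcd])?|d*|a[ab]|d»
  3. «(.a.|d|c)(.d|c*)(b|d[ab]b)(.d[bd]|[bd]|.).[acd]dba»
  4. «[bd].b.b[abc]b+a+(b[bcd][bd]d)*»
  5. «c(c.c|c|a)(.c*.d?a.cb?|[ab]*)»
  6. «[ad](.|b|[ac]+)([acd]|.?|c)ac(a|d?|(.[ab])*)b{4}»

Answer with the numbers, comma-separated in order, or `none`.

4

1 → no match
2 → no match
3 → no match — must end with 'dba'
4 → match
5 → no match — must start with 'c'
6 → no match — must end with 'b'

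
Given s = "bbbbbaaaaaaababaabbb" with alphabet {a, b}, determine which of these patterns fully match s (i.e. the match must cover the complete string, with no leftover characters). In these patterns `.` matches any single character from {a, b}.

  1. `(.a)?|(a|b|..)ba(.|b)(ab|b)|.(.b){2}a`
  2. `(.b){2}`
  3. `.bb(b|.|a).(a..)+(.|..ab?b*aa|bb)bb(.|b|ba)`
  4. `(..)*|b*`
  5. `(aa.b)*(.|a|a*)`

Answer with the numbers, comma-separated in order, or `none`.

1 → no match
2 → no match
3 → match
4 → match
5 → no match

3, 4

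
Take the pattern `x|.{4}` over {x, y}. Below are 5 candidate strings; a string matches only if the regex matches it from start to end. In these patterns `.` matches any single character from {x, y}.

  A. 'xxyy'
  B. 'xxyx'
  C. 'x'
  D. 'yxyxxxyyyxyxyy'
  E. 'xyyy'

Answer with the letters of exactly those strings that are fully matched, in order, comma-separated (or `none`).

A → match
B → match
C → match
D → no match
E → match

A, B, C, E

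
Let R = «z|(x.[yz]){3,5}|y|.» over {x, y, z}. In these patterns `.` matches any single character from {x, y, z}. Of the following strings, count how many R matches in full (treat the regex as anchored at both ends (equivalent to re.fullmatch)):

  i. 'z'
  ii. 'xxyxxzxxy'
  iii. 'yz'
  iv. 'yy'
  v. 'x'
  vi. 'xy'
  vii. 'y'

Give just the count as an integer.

i. 'z' → match
ii. 'xxyxxzxxy' → match
iii. 'yz' → no match
iv. 'yy' → no match
v. 'x' → match
vi. 'xy' → no match
vii. 'y' → match
Total matched: 4

4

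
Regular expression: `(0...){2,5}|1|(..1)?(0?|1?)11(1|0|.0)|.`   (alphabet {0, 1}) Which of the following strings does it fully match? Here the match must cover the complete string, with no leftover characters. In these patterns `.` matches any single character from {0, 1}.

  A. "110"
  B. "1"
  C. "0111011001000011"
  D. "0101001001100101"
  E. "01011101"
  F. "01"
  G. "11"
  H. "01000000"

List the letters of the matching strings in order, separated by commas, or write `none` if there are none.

A. "110" → match
B. "1" → match
C → match
D → match
E. "01011101" → no match
F. "01" → no match
G. "11" → no match
H. "01000000" → match

A, B, C, D, H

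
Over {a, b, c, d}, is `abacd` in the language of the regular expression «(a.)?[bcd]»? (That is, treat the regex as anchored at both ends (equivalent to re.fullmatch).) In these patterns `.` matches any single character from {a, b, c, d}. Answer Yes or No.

No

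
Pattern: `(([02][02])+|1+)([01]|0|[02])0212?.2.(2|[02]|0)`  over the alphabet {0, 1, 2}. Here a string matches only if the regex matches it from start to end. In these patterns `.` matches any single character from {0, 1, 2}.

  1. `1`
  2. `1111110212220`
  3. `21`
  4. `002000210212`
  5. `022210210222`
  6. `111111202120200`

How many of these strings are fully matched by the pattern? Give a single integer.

1 → no match
2 → match
3 → no match
4 → match
5 → match
6 → match
Total matched: 4

4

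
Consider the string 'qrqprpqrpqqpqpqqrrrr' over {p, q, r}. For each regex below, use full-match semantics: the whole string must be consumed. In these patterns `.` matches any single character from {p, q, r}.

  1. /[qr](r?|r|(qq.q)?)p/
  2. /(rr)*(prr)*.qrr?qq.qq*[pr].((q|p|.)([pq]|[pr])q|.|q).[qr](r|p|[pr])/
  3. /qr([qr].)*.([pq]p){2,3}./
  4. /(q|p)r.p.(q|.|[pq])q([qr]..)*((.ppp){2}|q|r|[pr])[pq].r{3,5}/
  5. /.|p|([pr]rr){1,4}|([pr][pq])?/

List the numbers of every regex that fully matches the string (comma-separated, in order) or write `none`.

4

1 → no match — must end with 'p'
2 → no match
3 → no match
4 → match
5 → no match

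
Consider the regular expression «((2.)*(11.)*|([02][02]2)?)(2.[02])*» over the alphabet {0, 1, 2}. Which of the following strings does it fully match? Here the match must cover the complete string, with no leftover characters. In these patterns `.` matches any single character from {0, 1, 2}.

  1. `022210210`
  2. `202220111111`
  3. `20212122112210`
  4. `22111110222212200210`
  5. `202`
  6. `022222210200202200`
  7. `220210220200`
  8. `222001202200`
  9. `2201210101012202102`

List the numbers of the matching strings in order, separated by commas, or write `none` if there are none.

1 → match
2 → match
3 → match
4 → match
5 → match
6 → match
7 → match
8 → no match
9 → no match

1, 2, 3, 4, 5, 6, 7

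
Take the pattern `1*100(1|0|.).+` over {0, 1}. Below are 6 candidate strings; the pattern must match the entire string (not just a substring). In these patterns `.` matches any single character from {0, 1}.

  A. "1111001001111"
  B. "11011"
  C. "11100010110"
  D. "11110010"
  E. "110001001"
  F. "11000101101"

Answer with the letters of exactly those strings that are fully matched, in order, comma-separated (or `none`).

A → match
B → no match
C → match
D → match
E → match
F → match

A, C, D, E, F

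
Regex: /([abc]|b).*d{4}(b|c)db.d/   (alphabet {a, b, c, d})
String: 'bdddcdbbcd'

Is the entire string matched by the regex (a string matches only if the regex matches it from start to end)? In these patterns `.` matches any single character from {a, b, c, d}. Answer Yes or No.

No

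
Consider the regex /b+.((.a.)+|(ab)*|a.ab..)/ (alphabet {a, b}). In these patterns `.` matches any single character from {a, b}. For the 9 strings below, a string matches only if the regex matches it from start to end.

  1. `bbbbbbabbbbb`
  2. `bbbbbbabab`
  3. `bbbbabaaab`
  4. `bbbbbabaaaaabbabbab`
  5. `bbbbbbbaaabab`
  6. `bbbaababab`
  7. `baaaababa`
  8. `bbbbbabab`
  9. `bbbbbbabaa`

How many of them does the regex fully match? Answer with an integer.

1. `bbbbbbabbbbb` → no match
2. `bbbbbbabab` → match
3. `bbbbabaaab` → no match
4 → match
5 → match
6. `bbbaababab` → match
7. `baaaababa` → no match
8. `bbbbbabab` → match
9. `bbbbbbabaa` → match
Total matched: 6

6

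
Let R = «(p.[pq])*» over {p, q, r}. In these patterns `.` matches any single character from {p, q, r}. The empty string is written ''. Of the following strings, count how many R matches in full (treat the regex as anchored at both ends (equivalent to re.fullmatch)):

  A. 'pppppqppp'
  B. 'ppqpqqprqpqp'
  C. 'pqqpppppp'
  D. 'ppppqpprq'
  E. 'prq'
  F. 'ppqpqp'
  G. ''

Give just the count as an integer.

7

A → match
B → match
C → match
D → match
E → match
F → match
G → match
Total matched: 7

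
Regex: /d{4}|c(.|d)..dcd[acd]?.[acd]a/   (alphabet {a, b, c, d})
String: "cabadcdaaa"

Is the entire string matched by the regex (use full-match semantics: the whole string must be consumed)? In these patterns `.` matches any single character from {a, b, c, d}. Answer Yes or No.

Yes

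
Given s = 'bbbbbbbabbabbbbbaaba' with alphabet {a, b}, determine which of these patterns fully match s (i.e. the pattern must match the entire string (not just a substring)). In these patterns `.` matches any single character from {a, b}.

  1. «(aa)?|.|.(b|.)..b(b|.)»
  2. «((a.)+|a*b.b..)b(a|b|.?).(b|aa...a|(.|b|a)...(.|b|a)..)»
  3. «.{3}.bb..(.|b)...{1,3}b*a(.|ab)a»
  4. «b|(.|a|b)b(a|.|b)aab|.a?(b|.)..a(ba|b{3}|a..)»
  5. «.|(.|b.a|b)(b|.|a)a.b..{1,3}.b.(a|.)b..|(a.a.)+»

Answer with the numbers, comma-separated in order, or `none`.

1 → no match
2 → no match
3 → match
4 → no match
5 → no match

3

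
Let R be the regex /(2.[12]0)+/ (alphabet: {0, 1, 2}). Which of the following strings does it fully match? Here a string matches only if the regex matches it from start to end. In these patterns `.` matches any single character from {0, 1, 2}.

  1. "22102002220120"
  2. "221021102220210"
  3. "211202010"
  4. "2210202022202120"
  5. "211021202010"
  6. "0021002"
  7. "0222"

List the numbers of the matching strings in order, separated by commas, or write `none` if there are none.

4, 5

1 → no match
2 → no match
3 → no match
4 → match
5 → match
6 → no match — must start with "2"
7 → no match — must start with "2"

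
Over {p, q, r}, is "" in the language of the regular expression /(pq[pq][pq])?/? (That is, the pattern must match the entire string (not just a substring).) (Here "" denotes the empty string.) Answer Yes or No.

Yes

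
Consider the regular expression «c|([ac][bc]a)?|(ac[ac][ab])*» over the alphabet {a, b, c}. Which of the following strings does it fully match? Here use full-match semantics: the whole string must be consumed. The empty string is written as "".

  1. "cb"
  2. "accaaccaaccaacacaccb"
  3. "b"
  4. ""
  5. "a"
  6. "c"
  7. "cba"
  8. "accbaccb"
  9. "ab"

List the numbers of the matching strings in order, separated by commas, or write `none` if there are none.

1 → no match
2 → no match
3 → no match
4 → match
5 → no match
6 → match
7 → match
8 → match
9 → no match

4, 6, 7, 8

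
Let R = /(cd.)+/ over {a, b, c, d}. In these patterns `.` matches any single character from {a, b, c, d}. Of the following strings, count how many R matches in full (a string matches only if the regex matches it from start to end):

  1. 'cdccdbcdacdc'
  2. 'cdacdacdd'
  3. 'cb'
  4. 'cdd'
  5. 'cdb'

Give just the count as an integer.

1 → match
2 → match
3 → no match — must start with 'cd'
4 → match
5 → match
Total matched: 4

4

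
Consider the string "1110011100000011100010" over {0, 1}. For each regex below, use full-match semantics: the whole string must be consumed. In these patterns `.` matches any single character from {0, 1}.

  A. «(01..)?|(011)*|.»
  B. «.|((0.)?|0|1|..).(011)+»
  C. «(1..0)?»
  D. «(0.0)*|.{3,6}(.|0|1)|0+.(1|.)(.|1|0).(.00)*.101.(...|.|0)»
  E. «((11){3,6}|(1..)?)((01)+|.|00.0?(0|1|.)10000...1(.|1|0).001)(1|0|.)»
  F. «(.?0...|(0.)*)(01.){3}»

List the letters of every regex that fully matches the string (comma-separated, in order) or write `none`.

A → no match
B → no match
C → no match
D → no match
E → match
F → no match

E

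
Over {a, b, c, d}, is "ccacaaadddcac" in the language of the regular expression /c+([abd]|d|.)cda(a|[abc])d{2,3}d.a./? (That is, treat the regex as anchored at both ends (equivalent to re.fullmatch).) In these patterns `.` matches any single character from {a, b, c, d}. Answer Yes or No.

No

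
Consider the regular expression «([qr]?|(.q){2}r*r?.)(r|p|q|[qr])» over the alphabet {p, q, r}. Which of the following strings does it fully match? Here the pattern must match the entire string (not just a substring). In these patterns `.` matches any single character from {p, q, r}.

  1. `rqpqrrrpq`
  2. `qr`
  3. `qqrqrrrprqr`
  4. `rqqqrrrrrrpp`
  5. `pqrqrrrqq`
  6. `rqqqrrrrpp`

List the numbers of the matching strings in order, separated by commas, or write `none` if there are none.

1 → match
2 → match
3 → no match
4 → match
5 → match
6 → match

1, 2, 4, 5, 6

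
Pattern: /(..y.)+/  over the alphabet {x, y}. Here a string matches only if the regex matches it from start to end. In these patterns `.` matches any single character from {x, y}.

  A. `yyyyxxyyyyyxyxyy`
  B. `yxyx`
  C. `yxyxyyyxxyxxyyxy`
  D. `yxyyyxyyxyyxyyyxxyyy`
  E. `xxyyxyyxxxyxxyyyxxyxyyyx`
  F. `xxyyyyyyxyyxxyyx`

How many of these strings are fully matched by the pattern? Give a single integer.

A → match
B. `yxyx` → match
C → no match
D → match
E → match
F → match
Total matched: 5

5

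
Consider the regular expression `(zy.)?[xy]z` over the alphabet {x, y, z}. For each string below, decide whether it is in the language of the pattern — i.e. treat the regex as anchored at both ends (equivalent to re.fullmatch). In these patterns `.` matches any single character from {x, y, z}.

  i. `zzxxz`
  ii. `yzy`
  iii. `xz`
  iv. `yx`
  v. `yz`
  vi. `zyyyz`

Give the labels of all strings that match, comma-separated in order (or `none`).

iii, v, vi

i → no match
ii → no match — must end with `z`
iii → match
iv → no match — must end with `z`
v → match
vi → match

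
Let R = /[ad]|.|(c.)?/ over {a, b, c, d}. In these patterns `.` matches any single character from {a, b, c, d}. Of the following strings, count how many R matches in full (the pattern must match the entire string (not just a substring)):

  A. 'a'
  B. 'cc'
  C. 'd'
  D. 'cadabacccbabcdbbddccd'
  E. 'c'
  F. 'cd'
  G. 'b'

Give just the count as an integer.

6

A → match
B → match
C → match
D → no match
E → match
F → match
G → match
Total matched: 6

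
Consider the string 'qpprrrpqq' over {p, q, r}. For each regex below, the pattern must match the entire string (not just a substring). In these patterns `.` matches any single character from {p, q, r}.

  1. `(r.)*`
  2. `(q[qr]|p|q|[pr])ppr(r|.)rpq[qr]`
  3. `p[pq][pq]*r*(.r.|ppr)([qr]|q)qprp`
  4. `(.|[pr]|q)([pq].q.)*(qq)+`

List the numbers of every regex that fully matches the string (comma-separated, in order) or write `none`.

2

1 → no match
2 → match
3 → no match — must start with 'p'
4 → no match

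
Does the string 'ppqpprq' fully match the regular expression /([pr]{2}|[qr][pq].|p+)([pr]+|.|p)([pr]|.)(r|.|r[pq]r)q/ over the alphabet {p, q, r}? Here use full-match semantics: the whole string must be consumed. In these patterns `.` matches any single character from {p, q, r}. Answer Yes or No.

No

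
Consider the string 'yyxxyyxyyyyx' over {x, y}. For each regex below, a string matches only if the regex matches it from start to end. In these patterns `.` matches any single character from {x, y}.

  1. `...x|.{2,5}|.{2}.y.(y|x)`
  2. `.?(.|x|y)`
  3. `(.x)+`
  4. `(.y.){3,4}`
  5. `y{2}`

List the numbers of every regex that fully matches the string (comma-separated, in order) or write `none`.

4

1 → no match
2 → no match
3 → no match
4 → match
5 → no match — must end with 'y'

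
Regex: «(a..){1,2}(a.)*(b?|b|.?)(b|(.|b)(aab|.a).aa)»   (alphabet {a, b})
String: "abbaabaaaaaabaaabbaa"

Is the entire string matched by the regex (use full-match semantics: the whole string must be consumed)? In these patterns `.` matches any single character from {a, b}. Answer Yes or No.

Yes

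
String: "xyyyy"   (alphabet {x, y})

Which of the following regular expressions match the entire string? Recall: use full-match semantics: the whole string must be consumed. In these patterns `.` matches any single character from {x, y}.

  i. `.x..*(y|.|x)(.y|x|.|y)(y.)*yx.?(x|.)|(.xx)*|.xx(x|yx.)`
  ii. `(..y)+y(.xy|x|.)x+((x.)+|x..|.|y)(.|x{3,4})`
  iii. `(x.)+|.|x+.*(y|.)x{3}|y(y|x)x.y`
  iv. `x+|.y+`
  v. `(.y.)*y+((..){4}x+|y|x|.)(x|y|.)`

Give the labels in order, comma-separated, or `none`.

iv

i → no match
ii → no match
iii → no match
iv → match
v → no match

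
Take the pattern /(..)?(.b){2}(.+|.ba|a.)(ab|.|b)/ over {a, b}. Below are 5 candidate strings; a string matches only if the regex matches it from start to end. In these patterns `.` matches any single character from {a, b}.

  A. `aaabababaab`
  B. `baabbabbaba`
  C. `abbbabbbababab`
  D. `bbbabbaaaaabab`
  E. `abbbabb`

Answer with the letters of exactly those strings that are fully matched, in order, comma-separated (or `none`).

A → match
B → no match
C → match
D → no match
E → match

A, C, E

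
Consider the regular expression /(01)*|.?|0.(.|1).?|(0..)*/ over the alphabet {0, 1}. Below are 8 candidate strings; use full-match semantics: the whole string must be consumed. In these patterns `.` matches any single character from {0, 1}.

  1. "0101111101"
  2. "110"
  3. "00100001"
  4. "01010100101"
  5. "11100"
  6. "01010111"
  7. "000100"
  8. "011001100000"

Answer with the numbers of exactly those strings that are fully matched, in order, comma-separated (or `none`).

1 → no match
2 → no match
3 → no match
4 → no match
5 → no match
6 → no match
7 → no match
8 → no match

none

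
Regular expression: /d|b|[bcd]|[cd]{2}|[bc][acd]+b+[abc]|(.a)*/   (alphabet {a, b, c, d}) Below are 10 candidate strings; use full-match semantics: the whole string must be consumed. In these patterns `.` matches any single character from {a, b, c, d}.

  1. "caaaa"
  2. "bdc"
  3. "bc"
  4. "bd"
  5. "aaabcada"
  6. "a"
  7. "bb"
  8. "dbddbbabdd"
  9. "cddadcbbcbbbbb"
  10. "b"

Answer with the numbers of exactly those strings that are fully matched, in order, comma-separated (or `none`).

10

1 → no match
2 → no match
3 → no match
4 → no match
5 → no match
6 → no match
7 → no match
8 → no match
9 → no match
10 → match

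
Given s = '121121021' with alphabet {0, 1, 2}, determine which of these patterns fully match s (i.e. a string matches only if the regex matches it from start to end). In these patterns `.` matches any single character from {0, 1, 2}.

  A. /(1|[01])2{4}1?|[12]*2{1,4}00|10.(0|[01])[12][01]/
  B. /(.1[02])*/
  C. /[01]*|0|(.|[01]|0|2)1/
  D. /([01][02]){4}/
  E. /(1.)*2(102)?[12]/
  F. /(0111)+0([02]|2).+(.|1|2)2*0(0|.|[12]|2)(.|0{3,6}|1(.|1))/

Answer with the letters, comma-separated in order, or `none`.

A → no match
B → no match
C → no match
D → no match
E → match
F → no match — must start with '0111'

E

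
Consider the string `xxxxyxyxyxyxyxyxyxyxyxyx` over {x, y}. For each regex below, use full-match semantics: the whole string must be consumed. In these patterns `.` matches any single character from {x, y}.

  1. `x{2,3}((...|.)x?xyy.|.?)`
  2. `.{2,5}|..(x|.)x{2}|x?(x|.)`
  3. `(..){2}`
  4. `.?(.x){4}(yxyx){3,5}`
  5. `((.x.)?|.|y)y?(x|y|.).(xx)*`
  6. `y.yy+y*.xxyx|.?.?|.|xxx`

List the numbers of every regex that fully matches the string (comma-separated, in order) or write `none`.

4

1 → no match
2 → no match
3 → no match
4 → match
5 → no match
6 → no match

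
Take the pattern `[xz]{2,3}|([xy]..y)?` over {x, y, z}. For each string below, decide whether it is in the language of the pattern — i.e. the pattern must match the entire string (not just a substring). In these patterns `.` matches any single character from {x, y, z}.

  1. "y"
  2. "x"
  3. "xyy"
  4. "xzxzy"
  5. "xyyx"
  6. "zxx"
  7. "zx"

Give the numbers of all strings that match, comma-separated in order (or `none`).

6, 7

1. "y" → no match
2. "x" → no match
3. "xyy" → no match
4. "xzxzy" → no match
5. "xyyx" → no match
6. "zxx" → match
7. "zx" → match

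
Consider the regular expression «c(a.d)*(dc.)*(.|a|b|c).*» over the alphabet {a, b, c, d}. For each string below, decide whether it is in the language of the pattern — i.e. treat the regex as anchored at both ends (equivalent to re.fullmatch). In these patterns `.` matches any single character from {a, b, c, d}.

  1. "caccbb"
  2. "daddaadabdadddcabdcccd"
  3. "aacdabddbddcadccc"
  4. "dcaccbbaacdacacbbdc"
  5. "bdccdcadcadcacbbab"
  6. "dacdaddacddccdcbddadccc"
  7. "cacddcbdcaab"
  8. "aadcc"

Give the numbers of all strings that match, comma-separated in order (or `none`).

1, 7

1 → match
2 → no match — must start with "c"
3 → no match — must start with "c"
4 → no match — must start with "c"
5 → no match — must start with "c"
6 → no match — must start with "c"
7 → match
8 → no match — must start with "c"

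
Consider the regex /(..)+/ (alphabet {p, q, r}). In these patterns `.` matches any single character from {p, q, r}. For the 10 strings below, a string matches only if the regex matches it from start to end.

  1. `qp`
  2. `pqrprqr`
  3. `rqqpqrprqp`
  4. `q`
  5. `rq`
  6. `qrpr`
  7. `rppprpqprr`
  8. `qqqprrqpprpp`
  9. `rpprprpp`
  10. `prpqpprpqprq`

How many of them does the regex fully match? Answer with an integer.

1 → match
2 → no match
3 → match
4 → no match
5 → match
6 → match
7 → match
8 → match
9 → match
10 → match
Total matched: 8

8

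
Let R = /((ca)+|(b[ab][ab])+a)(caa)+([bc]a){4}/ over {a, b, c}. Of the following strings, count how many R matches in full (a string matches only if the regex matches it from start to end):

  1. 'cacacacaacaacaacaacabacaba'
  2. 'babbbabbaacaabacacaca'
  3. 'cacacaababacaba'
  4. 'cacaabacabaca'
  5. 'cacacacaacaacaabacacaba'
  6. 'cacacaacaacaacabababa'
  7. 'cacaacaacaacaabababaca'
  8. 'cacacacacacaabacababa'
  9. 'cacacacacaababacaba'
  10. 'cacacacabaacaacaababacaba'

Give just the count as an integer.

9

1 → match
2 → match
3 → match
4 → match
5 → match
6 → match
7 → match
8 → match
9 → match
10 → no match
Total matched: 9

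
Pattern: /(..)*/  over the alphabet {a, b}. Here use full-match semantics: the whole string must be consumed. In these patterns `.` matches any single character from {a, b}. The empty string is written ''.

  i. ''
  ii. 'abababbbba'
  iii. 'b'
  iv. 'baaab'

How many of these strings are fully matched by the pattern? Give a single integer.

i. '' → match
ii. 'abababbbba' → match
iii. 'b' → no match
iv. 'baaab' → no match
Total matched: 2

2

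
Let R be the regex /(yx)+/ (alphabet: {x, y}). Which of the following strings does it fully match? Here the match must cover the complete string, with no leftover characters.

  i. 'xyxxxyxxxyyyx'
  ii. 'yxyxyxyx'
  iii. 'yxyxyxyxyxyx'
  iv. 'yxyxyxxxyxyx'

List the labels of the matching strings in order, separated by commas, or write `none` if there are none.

ii, iii

i → no match — must start with 'yx'
ii → match
iii → match
iv → no match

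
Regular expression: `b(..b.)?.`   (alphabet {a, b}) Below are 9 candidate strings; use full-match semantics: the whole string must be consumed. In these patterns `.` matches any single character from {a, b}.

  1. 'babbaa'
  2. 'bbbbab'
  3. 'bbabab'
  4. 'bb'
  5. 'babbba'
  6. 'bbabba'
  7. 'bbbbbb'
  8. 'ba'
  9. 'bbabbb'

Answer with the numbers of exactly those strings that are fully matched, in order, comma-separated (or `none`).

1, 2, 3, 4, 5, 6, 7, 8, 9

1. 'babbaa' → match
2. 'bbbbab' → match
3. 'bbabab' → match
4. 'bb' → match
5. 'babbba' → match
6. 'bbabba' → match
7. 'bbbbbb' → match
8. 'ba' → match
9. 'bbabbb' → match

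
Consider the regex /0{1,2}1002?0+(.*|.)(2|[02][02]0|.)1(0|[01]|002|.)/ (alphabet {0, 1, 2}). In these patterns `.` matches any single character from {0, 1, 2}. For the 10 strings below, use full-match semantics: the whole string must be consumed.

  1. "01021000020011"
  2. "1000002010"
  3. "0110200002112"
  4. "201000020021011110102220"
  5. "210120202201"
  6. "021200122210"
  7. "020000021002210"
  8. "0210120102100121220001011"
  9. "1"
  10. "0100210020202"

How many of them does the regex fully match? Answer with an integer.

0

1 → no match
2 → no match — must start with "0"
3 → no match
4 → no match — must start with "0"
5 → no match — must start with "0"
6 → no match
7 → no match
8 → no match
9 → no match — must start with "0"
10 → no match
Total matched: 0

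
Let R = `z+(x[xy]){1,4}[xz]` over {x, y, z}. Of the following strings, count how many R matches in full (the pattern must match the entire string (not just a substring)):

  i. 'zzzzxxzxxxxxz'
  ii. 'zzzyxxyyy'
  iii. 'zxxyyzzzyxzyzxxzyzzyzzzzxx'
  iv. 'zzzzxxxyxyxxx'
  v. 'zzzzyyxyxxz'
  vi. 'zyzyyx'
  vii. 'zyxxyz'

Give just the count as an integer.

1

i → no match
ii. 'zzzyxxyyy' → no match
iii → no match
iv → match
v. 'zzzzyyxyxxz' → no match
vi. 'zyzyyx' → no match
vii. 'zyxxyz' → no match
Total matched: 1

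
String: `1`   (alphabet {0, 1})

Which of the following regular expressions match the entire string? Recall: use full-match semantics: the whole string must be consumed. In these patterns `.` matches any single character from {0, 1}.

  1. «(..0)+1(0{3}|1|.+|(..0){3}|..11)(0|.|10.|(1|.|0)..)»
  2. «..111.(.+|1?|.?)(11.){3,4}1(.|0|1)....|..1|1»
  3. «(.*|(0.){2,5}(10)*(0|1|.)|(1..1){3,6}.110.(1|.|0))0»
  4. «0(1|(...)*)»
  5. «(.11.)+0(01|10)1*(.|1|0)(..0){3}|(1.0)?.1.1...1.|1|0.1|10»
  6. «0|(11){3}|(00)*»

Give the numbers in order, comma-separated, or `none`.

2, 5

1 → no match
2 → match
3 → no match — must end with `0`
4 → no match — must start with `0`
5 → match
6 → no match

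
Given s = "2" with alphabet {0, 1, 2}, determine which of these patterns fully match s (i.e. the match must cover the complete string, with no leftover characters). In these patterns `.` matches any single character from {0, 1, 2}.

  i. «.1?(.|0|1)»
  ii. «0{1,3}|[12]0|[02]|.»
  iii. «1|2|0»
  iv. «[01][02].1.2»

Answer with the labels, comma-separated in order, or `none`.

ii, iii

i → no match
ii → match
iii → match
iv → no match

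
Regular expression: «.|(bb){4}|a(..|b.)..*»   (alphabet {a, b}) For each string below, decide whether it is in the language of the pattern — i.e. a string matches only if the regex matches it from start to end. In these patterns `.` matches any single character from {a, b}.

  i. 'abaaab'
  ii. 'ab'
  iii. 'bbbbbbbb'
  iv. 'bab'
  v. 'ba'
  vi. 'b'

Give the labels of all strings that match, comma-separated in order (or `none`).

i → match
ii → no match
iii → match
iv → no match
v → no match
vi → match

i, iii, vi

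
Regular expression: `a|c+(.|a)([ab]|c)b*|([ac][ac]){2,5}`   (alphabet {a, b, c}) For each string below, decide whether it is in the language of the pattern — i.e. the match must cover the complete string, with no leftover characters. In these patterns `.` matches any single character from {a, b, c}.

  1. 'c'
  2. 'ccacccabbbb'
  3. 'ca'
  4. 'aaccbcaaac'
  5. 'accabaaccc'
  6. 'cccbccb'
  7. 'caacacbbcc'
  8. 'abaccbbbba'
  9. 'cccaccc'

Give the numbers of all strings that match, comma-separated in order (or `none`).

1 → no match
2 → no match
3 → no match
4 → no match
5 → no match
6 → no match
7 → no match
8 → no match
9 → no match

none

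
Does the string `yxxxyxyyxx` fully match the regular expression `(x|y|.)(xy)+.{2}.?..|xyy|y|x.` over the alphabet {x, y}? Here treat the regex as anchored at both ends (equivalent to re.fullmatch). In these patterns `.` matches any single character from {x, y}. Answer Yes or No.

No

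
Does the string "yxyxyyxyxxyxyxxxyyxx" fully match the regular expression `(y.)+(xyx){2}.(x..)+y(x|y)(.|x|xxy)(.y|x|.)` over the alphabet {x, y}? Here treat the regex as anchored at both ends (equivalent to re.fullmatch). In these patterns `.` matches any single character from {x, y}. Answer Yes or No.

Yes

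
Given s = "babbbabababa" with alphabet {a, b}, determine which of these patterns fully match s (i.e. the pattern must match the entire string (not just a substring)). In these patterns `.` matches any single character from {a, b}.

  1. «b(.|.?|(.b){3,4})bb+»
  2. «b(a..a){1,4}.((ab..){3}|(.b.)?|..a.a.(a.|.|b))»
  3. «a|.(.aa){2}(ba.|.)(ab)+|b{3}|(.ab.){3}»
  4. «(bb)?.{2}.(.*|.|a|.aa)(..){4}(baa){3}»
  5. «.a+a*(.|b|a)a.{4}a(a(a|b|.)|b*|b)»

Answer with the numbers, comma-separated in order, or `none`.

3

1 → no match — must end with "b"
2 → no match
3 → match
4 → no match — must end with "baa"
5 → no match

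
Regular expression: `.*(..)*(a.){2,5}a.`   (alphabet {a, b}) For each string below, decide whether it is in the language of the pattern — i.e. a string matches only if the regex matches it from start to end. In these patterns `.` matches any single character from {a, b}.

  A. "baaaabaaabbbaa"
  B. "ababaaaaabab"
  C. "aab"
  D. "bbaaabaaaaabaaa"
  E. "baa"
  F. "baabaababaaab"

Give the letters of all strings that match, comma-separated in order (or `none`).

B, F

A → no match
B → match
C → no match
D → no match
E → no match
F → match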